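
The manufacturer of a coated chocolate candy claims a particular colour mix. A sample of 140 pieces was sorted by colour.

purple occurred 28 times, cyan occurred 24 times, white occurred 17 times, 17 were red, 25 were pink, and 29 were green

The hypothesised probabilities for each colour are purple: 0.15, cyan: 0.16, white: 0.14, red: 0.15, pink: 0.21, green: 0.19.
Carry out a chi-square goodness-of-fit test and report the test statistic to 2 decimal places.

Expected counts E_i = n·p_i: 140×0.15 = 21, 140×0.16 = 22.4, 140×0.14 = 19.6, 140×0.15 = 21, 140×0.21 = 29.4, 140×0.19 = 26.6.
cat         O        E   (O−E)²/E
purple     28       21      2.333
cyan       24     22.4      0.114
white      17     19.6      0.345
red        17       21      0.762
pink       25     29.4      0.659
green      29     26.6      0.217
Sum = 4.43

4.43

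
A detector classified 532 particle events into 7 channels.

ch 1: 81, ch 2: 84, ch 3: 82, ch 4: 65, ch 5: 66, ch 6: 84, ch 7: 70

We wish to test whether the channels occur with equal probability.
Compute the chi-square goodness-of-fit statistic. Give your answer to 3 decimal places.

Under H₀ each category has probability 1/7, so each expected count is 532/7 = 76.
χ² = (81−76)²/76 + (84−76)²/76 + (82−76)²/76 + (65−76)²/76 + (66−76)²/76 + (84−76)²/76 + (70−76)²/76
   = 0.3289 + 0.8421 + 0.4737 + 1.5921 + 1.3158 + 0.8421 + 0.4737
Sum = 5.868

5.868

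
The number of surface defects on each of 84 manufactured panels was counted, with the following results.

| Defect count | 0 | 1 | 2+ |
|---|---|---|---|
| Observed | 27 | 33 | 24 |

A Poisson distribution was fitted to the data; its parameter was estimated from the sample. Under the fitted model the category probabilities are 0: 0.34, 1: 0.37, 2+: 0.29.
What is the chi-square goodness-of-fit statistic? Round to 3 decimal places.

0.209

Expected counts E_i = n·p_i: 84×0.34 = 28.56, 84×0.37 = 31.08, 84×0.29 = 24.36.
0: (27 − 28.56)²/28.56 = 2.4336/28.56 = 0.0852
1: (33 − 31.08)²/31.08 = 3.6864/31.08 = 0.1186
2+: (24 − 24.36)²/24.36 = 0.1296/24.36 = 0.0053
Sum = 0.209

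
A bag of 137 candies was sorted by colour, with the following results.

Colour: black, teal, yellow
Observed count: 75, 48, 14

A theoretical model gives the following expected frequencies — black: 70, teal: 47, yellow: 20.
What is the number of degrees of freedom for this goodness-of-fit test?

2

There are k = 3 categories and no parameters were estimated from the data, so df = 3 − 1 = 2.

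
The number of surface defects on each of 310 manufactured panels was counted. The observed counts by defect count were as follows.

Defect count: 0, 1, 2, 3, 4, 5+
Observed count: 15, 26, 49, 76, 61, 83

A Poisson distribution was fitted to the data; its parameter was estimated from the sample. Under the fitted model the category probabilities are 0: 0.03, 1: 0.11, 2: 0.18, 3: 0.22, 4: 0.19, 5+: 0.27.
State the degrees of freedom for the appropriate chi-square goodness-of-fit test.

4

There are k = 6 categories and 1 parameter estimated from the data, so df = 6 − 1 − 1 = 4.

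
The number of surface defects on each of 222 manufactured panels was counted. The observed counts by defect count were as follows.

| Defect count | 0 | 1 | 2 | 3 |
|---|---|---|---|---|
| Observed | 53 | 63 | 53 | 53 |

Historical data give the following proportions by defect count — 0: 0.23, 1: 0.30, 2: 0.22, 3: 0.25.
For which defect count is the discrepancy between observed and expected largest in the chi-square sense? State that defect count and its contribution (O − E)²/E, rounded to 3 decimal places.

2, 0.354

Expected counts E_i = n·p_i: 222×0.23 = 51.06, 222×0.30 = 66.6, 222×0.22 = 48.84, 222×0.25 = 55.5.
0: (53 − 51.06)²/51.06 = 3.7636/51.06 = 0.0737
1: (63 − 66.6)²/66.6 = 12.96/66.6 = 0.1946
2: (53 − 48.84)²/48.84 = 17.3056/48.84 = 0.3543
3: (53 − 55.5)²/55.5 = 6.25/55.5 = 0.1126
The largest term is for 2: 0.354.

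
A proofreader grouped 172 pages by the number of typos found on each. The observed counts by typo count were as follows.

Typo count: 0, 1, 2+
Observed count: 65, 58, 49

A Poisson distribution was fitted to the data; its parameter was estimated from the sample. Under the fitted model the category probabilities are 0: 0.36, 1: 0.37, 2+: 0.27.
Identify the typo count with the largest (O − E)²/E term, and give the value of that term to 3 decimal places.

Expected counts E_i = n·p_i: 172×0.36 = 61.92, 172×0.37 = 63.64, 172×0.27 = 46.44.
cat         O        E   (O−E)²/E
0          65    61.92     0.1532
1          58    63.64     0.4998
2+         49    46.44     0.1411
The largest term is for 1: 0.500.

1, 0.500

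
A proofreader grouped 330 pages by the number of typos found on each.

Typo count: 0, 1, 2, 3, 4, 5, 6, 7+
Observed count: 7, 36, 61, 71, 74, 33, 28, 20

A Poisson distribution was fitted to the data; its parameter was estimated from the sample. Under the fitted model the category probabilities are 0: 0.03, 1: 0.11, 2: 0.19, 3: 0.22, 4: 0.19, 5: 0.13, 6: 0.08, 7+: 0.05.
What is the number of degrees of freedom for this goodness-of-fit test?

There are k = 8 categories and 1 parameter estimated from the data, so df = 8 − 1 − 1 = 6.

6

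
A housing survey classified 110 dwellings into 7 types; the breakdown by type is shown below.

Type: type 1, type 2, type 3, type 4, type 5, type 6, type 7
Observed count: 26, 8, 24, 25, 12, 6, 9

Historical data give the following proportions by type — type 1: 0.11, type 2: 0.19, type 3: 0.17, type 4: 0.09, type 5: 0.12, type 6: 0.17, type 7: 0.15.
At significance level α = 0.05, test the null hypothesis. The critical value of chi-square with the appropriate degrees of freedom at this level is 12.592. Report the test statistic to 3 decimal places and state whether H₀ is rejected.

Expected counts E_i = n·p_i: 110×0.11 = 12.1, 110×0.19 = 20.9, 110×0.17 = 18.7, 110×0.09 = 9.9, 110×0.12 = 13.2, 110×0.17 = 18.7, 110×0.15 = 16.5.
cat         O        E   (O−E)²/E
type 1     26     12.1    15.9678
type 2      8     20.9     7.9622
type 3     24     18.7     1.5021
type 4     25      9.9    23.0313
type 5     12     13.2     0.1091
type 6      6     18.7     8.6251
type 7      9     16.5     3.4091
Sum = 60.607
df = 6. Since 60.607 > 12.592, we reject H₀.

60.607; reject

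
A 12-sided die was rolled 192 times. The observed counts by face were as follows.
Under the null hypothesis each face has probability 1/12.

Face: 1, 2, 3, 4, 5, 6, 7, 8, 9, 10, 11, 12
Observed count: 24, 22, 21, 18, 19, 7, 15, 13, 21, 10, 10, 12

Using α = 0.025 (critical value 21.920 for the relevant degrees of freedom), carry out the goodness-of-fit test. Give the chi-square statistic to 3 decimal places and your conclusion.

21.375; do not reject

Under H₀ each category has probability 1/12, so each expected count is 192/12 = 16.
cat         O        E   (O−E)²/E
1          24       16     4.0000
2          22       16     2.2500
3          21       16     1.5625
4          18       16     0.2500
5          19       16     0.5625
6           7       16     5.0625
7          15       16     0.0625
8          13       16     0.5625
9          21       16     1.5625
10         10       16     2.2500
11         10       16     2.2500
12         12       16     1.0000
Sum = 21.375
df = 11. Since 21.375 < 21.920, we do not reject H₀.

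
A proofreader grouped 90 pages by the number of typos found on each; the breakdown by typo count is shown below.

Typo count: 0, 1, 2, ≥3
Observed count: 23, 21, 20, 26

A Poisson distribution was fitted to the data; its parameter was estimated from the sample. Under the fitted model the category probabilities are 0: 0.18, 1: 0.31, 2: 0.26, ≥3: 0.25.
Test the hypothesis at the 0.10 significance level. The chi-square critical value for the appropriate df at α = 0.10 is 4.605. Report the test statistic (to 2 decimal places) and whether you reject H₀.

5.60; reject

Expected counts E_i = n·p_i: 90×0.18 = 16.2, 90×0.31 = 27.9, 90×0.26 = 23.4, 90×0.25 = 22.5.
cat         O        E   (O−E)²/E
0          23     16.2      2.854
1          21     27.9      1.706
2          20     23.4      0.494
≥3         26     22.5      0.544
Sum = 5.60
df = 2. Since 5.60 > 4.605, we reject H₀.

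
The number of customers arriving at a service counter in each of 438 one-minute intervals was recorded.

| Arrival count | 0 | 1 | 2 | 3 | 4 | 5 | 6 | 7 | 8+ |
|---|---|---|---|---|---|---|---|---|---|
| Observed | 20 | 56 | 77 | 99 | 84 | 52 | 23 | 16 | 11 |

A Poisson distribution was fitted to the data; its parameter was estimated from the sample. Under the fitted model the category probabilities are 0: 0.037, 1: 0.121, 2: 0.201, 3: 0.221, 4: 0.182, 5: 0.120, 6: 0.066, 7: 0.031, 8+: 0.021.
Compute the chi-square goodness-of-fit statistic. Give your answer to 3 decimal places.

Expected counts E_i = n·p_i: 438×0.037 = 16.206, 438×0.121 = 52.998, 438×0.201 = 88.038, 438×0.221 = 96.798, 438×0.182 = 79.716, 438×0.120 = 52.56, 438×0.066 = 28.908, 438×0.031 = 13.578, 438×0.021 = 9.198.
χ² = (20−16.206)²/16.206 + (56−52.998)²/52.998 + (77−88.038)²/88.038 + (99−96.798)²/96.798 + (84−79.716)²/79.716 + (52−52.56)²/52.56 + (23−28.908)²/28.908 + (16−13.578)²/13.578 + (11−9.198)²/9.198
   = 0.8882 + 0.1700 + 1.3839 + 0.0501 + 0.2302 + 0.0060 + 1.2074 + 0.4320 + 0.3530
Sum = 4.721

4.721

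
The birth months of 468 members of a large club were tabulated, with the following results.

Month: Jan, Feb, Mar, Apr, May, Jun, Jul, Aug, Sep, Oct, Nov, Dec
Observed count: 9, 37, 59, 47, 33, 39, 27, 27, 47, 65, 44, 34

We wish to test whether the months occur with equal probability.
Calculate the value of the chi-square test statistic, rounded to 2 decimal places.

Under H₀ each category has probability 1/12, so each expected count is 468/12 = 39.
Jan: (9 − 39)²/39 = 900/39 = 23.077
Feb: (37 − 39)²/39 = 4/39 = 0.103
Mar: (59 − 39)²/39 = 400/39 = 10.256
Apr: (47 − 39)²/39 = 64/39 = 1.641
May: (33 − 39)²/39 = 36/39 = 0.923
Jun: (39 − 39)²/39 = 0/39 = 0.000
Jul: (27 − 39)²/39 = 144/39 = 3.692
Aug: (27 − 39)²/39 = 144/39 = 3.692
Sep: (47 − 39)²/39 = 64/39 = 1.641
Oct: (65 − 39)²/39 = 676/39 = 17.333
Nov: (44 − 39)²/39 = 25/39 = 0.641
Dec: (34 − 39)²/39 = 25/39 = 0.641
Sum = 63.64

63.64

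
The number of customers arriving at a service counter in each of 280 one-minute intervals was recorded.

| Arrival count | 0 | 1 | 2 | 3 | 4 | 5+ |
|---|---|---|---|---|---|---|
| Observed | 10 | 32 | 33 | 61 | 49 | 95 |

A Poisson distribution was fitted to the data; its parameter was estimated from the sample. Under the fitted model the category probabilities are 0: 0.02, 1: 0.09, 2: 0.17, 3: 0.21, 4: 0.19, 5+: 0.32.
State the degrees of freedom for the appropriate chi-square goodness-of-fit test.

4

There are k = 6 categories and 1 parameter estimated from the data, so df = 6 − 1 − 1 = 4.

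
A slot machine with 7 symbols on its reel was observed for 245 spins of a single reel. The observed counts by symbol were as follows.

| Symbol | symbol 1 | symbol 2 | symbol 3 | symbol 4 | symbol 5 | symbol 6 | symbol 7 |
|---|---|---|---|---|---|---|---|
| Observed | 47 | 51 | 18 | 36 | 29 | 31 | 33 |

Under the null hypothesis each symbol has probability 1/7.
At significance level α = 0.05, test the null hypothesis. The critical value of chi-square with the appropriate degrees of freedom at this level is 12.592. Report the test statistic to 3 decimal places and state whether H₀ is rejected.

21.314; reject

Expected count for each of the 7 categories: 245/7 = 35.
symbol 1: (47 − 35)²/35 = 144/35 = 4.1143
symbol 2: (51 − 35)²/35 = 256/35 = 7.3143
symbol 3: (18 − 35)²/35 = 289/35 = 8.2571
symbol 4: (36 − 35)²/35 = 1/35 = 0.0286
symbol 5: (29 − 35)²/35 = 36/35 = 1.0286
symbol 6: (31 − 35)²/35 = 16/35 = 0.4571
symbol 7: (33 − 35)²/35 = 4/35 = 0.1143
Sum = 21.314
df = 6. Since 21.314 > 12.592, we reject H₀.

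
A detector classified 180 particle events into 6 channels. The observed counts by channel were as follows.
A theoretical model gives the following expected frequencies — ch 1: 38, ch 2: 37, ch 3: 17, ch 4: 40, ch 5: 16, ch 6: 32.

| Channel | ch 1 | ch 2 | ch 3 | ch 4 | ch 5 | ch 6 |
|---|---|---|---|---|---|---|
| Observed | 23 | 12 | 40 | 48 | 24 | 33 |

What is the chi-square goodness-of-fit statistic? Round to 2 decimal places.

cat         O        E   (O−E)²/E
ch 1       23       38      5.921
ch 2       12       37     16.892
ch 3       40       17     31.118
ch 4       48       40      1.600
ch 5       24       16      4.000
ch 6       33       32      0.031
Sum = 59.56

59.56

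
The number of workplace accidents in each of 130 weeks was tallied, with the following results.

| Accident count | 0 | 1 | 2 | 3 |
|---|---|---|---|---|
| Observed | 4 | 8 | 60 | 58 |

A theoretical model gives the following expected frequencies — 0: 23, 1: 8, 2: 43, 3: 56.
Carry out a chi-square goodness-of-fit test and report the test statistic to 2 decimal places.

cat         O        E   (O−E)²/E
0           4       23     15.696
1           8        8      0.000
2          60       43      6.721
3          58       56      0.071
Sum = 22.49

22.49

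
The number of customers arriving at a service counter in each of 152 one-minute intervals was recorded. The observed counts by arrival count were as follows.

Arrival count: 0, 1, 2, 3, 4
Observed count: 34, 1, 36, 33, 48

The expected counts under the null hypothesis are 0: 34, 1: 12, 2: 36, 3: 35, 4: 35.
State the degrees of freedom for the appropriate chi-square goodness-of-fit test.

4

There are k = 5 categories and no parameters were estimated from the data, so df = 5 − 1 = 4.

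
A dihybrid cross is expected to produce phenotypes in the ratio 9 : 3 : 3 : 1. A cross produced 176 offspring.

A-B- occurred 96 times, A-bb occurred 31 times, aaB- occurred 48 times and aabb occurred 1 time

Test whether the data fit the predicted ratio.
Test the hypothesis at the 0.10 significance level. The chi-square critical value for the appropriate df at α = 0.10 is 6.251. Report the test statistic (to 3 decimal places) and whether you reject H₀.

Ratio total = 16. Expected counts: 176×9/16 = 99, 176×3/16 = 33, 176×3/16 = 33, 176×1/16 = 11.
A-B-: (96 − 99)²/99 = 9/99 = 0.0909
A-bb: (31 − 33)²/33 = 4/33 = 0.1212
aaB-: (48 − 33)²/33 = 225/33 = 6.8182
aabb: (1 − 11)²/11 = 100/11 = 9.0909
Sum = 16.121
df = 3. Since 16.121 > 6.251, we reject H₀.

16.121; reject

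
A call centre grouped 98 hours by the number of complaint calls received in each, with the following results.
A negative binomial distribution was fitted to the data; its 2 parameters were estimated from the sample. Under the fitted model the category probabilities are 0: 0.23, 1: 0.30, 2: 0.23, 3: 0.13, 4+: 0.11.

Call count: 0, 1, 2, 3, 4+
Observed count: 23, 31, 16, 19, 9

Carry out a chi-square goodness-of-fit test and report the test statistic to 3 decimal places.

5.364

Expected counts E_i = n·p_i: 98×0.23 = 22.54, 98×0.30 = 29.4, 98×0.23 = 22.54, 98×0.13 = 12.74, 98×0.11 = 10.78.
χ² = (23−22.54)²/22.54 + (31−29.4)²/29.4 + (16−22.54)²/22.54 + (19−12.74)²/12.74 + (9−10.78)²/10.78
   = 0.0094 + 0.0871 + 1.8976 + 3.0759 + 0.2939
Sum = 5.364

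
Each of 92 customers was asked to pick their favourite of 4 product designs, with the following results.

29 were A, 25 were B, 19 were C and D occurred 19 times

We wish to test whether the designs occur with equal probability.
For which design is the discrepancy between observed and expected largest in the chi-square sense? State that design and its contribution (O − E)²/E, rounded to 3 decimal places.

Expected count for each of the 4 categories: 92/4 = 23.
χ² = (29−23)²/23 + (25−23)²/23 + (19−23)²/23 + (19−23)²/23
   = 1.5652 + 0.1739 + 0.6957 + 0.6957
The largest term is for A: 1.565.

A, 1.565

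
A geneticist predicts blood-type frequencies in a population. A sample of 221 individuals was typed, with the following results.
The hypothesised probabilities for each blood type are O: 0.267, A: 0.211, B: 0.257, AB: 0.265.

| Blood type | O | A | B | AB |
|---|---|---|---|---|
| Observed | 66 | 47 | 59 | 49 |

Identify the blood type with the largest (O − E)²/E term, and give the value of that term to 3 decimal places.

Expected counts E_i = n·p_i: 221×0.267 = 59.007, 221×0.211 = 46.631, 221×0.257 = 56.797, 221×0.265 = 58.565.
χ² = (66−59.007)²/59.007 + (47−46.631)²/46.631 + (59−56.797)²/56.797 + (49−58.565)²/58.565
   = 0.8287 + 0.0029 + 0.0854 + 1.5622
The largest term is for AB: 1.562.

AB, 1.562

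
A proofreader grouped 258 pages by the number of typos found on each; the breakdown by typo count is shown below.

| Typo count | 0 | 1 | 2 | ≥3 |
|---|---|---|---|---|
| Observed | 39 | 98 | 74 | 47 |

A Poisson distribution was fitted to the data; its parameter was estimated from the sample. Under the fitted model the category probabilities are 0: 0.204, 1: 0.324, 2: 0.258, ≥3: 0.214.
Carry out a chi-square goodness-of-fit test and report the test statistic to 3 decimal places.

Expected counts E_i = n·p_i: 258×0.204 = 52.632, 258×0.324 = 83.592, 258×0.258 = 66.564, 258×0.214 = 55.212.
cat         O        E   (O−E)²/E
0          39   52.632     3.5308
1          98   83.592     2.4834
2          74   66.564     0.8307
≥3         47   55.212     1.2214
Sum = 8.066

8.066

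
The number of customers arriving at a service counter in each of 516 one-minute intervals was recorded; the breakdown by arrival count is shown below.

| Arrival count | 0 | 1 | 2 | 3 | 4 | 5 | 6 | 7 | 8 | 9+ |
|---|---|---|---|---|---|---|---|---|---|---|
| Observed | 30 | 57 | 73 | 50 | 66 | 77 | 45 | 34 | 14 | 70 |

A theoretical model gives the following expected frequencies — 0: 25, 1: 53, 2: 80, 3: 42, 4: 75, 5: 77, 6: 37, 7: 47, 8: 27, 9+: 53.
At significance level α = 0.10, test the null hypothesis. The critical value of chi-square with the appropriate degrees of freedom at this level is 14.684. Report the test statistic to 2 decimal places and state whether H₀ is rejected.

cat         O        E   (O−E)²/E
0          30       25      1.000
1          57       53      0.302
2          73       80      0.613
3          50       42      1.524
4          66       75      1.080
5          77       77      0.000
6          45       37      1.730
7          34       47      3.596
8          14       27      6.259
9+         70       53      5.453
Sum = 21.56
df = 9. Since 21.56 > 14.684, we reject H₀.

21.56; reject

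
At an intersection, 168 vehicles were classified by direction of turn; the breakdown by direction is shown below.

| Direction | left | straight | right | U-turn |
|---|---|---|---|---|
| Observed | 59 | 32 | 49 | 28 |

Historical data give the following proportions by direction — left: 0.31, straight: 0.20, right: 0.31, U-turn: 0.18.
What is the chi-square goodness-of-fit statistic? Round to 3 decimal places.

1.344

Expected counts E_i = n·p_i: 168×0.31 = 52.08, 168×0.20 = 33.6, 168×0.31 = 52.08, 168×0.18 = 30.24.
cat           O        E   (O−E)²/E
left         59    52.08     0.9195
straight     32     33.6     0.0762
right        49    52.08     0.1822
U-turn       28    30.24     0.1659
Sum = 1.344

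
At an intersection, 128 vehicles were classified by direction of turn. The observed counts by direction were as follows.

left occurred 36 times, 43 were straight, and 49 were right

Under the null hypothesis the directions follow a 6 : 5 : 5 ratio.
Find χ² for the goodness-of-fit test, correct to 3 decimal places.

5.250

Ratio total = 16. Expected counts: 128×6/16 = 48, 128×5/16 = 40, 128×5/16 = 40.
left: (36 − 48)²/48 = 144/48 = 3.0000
straight: (43 − 40)²/40 = 9/40 = 0.2250
right: (49 − 40)²/40 = 81/40 = 2.0250
Sum = 5.250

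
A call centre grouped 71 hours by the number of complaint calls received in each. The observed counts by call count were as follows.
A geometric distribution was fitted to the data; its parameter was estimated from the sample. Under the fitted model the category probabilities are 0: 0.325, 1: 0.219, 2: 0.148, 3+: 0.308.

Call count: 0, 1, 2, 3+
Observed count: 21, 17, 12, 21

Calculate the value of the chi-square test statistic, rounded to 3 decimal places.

0.568

Expected counts E_i = n·p_i: 71×0.325 = 23.075, 71×0.219 = 15.549, 71×0.148 = 10.508, 71×0.308 = 21.868.
χ² = (21−23.075)²/23.075 + (17−15.549)²/15.549 + (12−10.508)²/10.508 + (21−21.868)²/21.868
   = 0.1866 + 0.1354 + 0.2118 + 0.0345
Sum = 0.568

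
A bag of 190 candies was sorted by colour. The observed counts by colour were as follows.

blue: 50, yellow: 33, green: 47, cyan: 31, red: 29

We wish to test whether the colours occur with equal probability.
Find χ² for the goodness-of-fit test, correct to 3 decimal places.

10.000

Under H₀ each category has probability 1/5, so each expected count is 190/5 = 38.
χ² = (50−38)²/38 + (33−38)²/38 + (47−38)²/38 + (31−38)²/38 + (29−38)²/38
   = 3.7895 + 0.6579 + 2.1316 + 1.2895 + 2.1316
Sum = 10.000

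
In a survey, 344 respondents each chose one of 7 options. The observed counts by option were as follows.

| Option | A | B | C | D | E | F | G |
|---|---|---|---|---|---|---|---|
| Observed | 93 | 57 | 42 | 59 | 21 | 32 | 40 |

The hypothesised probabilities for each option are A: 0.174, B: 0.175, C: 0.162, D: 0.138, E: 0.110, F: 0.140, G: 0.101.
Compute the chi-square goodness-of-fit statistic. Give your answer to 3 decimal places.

Expected counts E_i = n·p_i: 344×0.174 = 59.856, 344×0.175 = 60.2, 344×0.162 = 55.728, 344×0.138 = 47.472, 344×0.110 = 37.84, 344×0.140 = 48.16, 344×0.101 = 34.744.
A: (93 − 59.856)²/59.856 = 1098.524736/59.856 = 18.3528
B: (57 − 60.2)²/60.2 = 10.24/60.2 = 0.1701
C: (42 − 55.728)²/55.728 = 188.457984/55.728 = 3.3817
D: (59 − 47.472)²/47.472 = 132.894784/47.472 = 2.7994
E: (21 − 37.84)²/37.84 = 283.5856/37.84 = 7.4943
F: (32 − 48.16)²/48.16 = 261.1456/48.16 = 5.4225
G: (40 − 34.744)²/34.744 = 27.625536/34.744 = 0.7951
Sum = 38.416

38.416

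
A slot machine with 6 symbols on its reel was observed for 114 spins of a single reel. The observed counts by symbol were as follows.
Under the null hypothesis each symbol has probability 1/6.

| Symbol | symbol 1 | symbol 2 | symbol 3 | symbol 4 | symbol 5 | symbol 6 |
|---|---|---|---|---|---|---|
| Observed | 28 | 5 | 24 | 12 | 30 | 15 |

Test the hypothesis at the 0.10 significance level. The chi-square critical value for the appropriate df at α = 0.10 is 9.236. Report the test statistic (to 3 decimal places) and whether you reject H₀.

Under H₀ each category has probability 1/6, so each expected count is 114/6 = 19.
symbol 1: (28 − 19)²/19 = 81/19 = 4.2632
symbol 2: (5 − 19)²/19 = 196/19 = 10.3158
symbol 3: (24 − 19)²/19 = 25/19 = 1.3158
symbol 4: (12 − 19)²/19 = 49/19 = 2.5789
symbol 5: (30 − 19)²/19 = 121/19 = 6.3684
symbol 6: (15 − 19)²/19 = 16/19 = 0.8421
Sum = 25.684
df = 5. Since 25.684 > 9.236, we reject H₀.

25.684; reject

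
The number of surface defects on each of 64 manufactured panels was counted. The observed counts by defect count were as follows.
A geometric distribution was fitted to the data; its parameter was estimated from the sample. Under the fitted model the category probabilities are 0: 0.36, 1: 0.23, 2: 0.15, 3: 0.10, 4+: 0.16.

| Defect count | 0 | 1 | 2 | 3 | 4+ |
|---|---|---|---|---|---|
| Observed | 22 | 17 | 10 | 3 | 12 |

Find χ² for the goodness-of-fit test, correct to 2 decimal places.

Expected counts E_i = n·p_i: 64×0.36 = 23.04, 64×0.23 = 14.72, 64×0.15 = 9.6, 64×0.10 = 6.4, 64×0.16 = 10.24.
0: (22 − 23.04)²/23.04 = 1.0816/23.04 = 0.047
1: (17 − 14.72)²/14.72 = 5.1984/14.72 = 0.353
2: (10 − 9.6)²/9.6 = 0.16/9.6 = 0.017
3: (3 − 6.4)²/6.4 = 11.56/6.4 = 1.806
4+: (12 − 10.24)²/10.24 = 3.0976/10.24 = 0.303
Sum = 2.53

2.53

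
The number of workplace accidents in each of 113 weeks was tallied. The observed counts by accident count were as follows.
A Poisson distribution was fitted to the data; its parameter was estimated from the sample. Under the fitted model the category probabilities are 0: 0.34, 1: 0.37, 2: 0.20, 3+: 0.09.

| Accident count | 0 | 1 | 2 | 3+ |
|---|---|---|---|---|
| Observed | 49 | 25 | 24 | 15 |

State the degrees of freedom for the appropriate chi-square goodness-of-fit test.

There are k = 4 categories and 1 parameter estimated from the data, so df = 4 − 1 − 1 = 2.

2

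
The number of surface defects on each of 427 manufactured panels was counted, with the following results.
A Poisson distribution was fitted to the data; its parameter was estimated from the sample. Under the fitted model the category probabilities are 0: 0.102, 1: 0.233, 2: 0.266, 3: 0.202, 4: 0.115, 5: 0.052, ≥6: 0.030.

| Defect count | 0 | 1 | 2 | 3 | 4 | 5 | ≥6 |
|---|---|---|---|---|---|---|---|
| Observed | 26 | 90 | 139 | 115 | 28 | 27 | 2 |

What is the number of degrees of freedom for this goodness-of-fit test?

There are k = 7 categories and 1 parameter estimated from the data, so df = 7 − 1 − 1 = 5.

5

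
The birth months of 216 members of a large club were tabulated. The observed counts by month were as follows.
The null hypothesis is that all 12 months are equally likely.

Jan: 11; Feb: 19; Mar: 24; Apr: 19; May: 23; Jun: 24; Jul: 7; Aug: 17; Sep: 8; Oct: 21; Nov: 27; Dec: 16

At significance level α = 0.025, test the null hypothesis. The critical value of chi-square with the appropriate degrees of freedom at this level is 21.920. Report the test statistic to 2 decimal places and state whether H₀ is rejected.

25.78; reject

Under H₀ each category has probability 1/12, so each expected count is 216/12 = 18.
Jan: (11 − 18)²/18 = 49/18 = 2.722
Feb: (19 − 18)²/18 = 1/18 = 0.056
Mar: (24 − 18)²/18 = 36/18 = 2.000
Apr: (19 − 18)²/18 = 1/18 = 0.056
May: (23 − 18)²/18 = 25/18 = 1.389
Jun: (24 − 18)²/18 = 36/18 = 2.000
Jul: (7 − 18)²/18 = 121/18 = 6.722
Aug: (17 − 18)²/18 = 1/18 = 0.056
Sep: (8 − 18)²/18 = 100/18 = 5.556
Oct: (21 − 18)²/18 = 9/18 = 0.500
Nov: (27 − 18)²/18 = 81/18 = 4.500
Dec: (16 − 18)²/18 = 4/18 = 0.222
Sum = 25.78
df = 11. Since 25.78 > 21.920, we reject H₀.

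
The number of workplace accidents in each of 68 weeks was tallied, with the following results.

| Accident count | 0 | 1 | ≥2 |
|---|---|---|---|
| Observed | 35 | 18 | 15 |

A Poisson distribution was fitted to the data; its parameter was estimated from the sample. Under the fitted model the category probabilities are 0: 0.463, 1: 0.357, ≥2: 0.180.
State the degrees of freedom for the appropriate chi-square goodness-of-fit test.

There are k = 3 categories and 1 parameter estimated from the data, so df = 3 − 1 − 1 = 1.

1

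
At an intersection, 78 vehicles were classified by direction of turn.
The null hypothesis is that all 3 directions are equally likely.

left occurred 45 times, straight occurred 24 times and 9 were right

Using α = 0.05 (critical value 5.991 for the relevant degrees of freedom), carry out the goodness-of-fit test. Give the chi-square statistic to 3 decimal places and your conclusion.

25.154; reject

Under H₀ each category has probability 1/3, so each expected count is 78/3 = 26.
χ² = (45−26)²/26 + (24−26)²/26 + (9−26)²/26
   = 13.8846 + 0.1538 + 11.1154
Sum = 25.154
df = 2. Since 25.154 > 5.991, we reject H₀.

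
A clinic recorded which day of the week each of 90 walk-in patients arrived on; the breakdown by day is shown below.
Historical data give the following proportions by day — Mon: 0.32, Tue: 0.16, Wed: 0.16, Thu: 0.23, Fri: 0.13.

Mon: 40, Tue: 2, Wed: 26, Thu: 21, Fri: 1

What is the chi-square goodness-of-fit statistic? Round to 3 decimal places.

Expected counts E_i = n·p_i: 90×0.32 = 28.8, 90×0.16 = 14.4, 90×0.16 = 14.4, 90×0.23 = 20.7, 90×0.13 = 11.7.
Mon: (40 − 28.8)²/28.8 = 125.44/28.8 = 4.3556
Tue: (2 − 14.4)²/14.4 = 153.76/14.4 = 10.6778
Wed: (26 − 14.4)²/14.4 = 134.56/14.4 = 9.3444
Thu: (21 − 20.7)²/20.7 = 0.09/20.7 = 0.0043
Fri: (1 − 11.7)²/11.7 = 114.49/11.7 = 9.7855
Sum = 34.168

34.168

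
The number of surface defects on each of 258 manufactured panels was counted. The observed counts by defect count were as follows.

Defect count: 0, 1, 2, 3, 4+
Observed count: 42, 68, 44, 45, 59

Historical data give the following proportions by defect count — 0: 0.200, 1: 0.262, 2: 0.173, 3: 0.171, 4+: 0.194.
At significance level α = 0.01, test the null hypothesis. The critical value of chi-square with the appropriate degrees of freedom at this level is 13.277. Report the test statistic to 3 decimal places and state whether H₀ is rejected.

Expected counts E_i = n·p_i: 258×0.200 = 51.6, 258×0.262 = 67.596, 258×0.173 = 44.634, 258×0.171 = 44.118, 258×0.194 = 50.052.
cat         O        E   (O−E)²/E
0          42     51.6     1.7860
1          68   67.596     0.0024
2          44   44.634     0.0090
3          45   44.118     0.0176
4+         59   50.052     1.5997
Sum = 3.415
df = 4. Since 3.415 < 13.277, we do not reject H₀.

3.415; do not reject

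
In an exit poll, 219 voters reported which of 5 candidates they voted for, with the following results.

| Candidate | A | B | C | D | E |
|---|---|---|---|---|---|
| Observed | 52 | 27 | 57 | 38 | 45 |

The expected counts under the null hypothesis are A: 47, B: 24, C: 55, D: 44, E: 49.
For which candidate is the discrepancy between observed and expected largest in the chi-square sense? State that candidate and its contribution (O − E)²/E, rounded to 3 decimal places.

D, 0.818

A: (52 − 47)²/47 = 25/47 = 0.5319
B: (27 − 24)²/24 = 9/24 = 0.3750
C: (57 − 55)²/55 = 4/55 = 0.0727
D: (38 − 44)²/44 = 36/44 = 0.8182
E: (45 − 49)²/49 = 16/49 = 0.3265
The largest term is for D: 0.818.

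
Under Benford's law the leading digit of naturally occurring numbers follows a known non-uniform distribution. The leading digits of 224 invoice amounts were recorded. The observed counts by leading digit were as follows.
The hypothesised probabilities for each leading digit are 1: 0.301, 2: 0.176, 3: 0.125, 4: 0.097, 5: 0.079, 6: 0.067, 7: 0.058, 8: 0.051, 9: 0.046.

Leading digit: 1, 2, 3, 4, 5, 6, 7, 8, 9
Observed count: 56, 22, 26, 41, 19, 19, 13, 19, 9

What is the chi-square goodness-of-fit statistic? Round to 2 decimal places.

33.22

Expected counts E_i = n·p_i: 224×0.301 = 67.424, 224×0.176 = 39.424, 224×0.125 = 28, 224×0.097 = 21.728, 224×0.079 = 17.696, 224×0.067 = 15.008, 224×0.058 = 12.992, 224×0.051 = 11.424, 224×0.046 = 10.304.
χ² = (56−67.424)²/67.424 + (22−39.424)²/39.424 + (26−28)²/28 + (41−21.728)²/21.728 + (19−17.696)²/17.696 + (19−15.008)²/15.008 + (13−12.992)²/12.992 + (19−11.424)²/11.424 + (9−10.304)²/10.304
   = 1.936 + 7.701 + 0.143 + 17.094 + 0.096 + 1.062 + 0.000 + 5.024 + 0.165
Sum = 33.22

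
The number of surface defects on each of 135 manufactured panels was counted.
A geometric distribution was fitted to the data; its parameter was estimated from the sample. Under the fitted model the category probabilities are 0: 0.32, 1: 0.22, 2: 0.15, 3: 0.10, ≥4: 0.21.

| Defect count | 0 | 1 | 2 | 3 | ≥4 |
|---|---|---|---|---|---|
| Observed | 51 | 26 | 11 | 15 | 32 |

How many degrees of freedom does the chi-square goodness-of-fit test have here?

3

There are k = 5 categories and 1 parameter estimated from the data, so df = 5 − 1 − 1 = 3.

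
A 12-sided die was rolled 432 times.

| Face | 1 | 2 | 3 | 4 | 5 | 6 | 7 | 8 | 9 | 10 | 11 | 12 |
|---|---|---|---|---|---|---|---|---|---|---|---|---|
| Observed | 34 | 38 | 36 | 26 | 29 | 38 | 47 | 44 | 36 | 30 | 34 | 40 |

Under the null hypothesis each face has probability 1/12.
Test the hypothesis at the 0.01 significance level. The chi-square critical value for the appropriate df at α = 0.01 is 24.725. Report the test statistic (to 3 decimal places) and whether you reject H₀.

Under H₀ each category has probability 1/12, so each expected count is 432/12 = 36.
χ² = (34−36)²/36 + (38−36)²/36 + (36−36)²/36 + (26−36)²/36 + (29−36)²/36 + (38−36)²/36 + (47−36)²/36 + (44−36)²/36 + (36−36)²/36 + (30−36)²/36 + (34−36)²/36 + (40−36)²/36
   = 0.1111 + 0.1111 + 0.0000 + 2.7778 + 1.3611 + 0.1111 + 3.3611 + 1.7778 + 0.0000 + 1.0000 + 0.1111 + 0.4444
Sum = 11.167
df = 11. Since 11.167 < 24.725, we do not reject H₀.

11.167; do not reject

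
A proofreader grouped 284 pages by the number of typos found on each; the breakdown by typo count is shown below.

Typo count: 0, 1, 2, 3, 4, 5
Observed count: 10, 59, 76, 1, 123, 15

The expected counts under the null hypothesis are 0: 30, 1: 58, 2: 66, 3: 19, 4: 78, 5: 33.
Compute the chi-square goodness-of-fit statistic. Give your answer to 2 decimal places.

67.70

0: (10 − 30)²/30 = 400/30 = 13.333
1: (59 − 58)²/58 = 1/58 = 0.017
2: (76 − 66)²/66 = 100/66 = 1.515
3: (1 − 19)²/19 = 324/19 = 17.053
4: (123 − 78)²/78 = 2025/78 = 25.962
5: (15 − 33)²/33 = 324/33 = 9.818
Sum = 67.70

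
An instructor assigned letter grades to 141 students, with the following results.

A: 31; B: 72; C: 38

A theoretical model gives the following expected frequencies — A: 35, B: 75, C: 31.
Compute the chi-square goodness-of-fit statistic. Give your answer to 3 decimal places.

χ² = (31−35)²/35 + (72−75)²/75 + (38−31)²/31
   = 0.4571 + 0.1200 + 1.5806
Sum = 2.158

2.158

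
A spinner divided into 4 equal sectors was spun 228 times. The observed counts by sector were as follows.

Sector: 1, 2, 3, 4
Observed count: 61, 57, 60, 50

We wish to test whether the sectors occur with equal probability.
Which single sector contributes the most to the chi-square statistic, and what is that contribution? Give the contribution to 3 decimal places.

4, 0.860

Under H₀ each category has probability 1/4, so each expected count is 228/4 = 57.
χ² = (61−57)²/57 + (57−57)²/57 + (60−57)²/57 + (50−57)²/57
   = 0.2807 + 0.0000 + 0.1579 + 0.8596
The largest term is for 4: 0.860.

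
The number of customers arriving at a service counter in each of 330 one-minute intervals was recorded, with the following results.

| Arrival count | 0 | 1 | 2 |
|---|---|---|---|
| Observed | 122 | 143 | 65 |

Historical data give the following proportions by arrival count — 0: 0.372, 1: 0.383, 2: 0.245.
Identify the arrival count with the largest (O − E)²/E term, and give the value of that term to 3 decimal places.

Expected counts E_i = n·p_i: 330×0.372 = 122.76, 330×0.383 = 126.39, 330×0.245 = 80.85.
χ² = (122−122.76)²/122.76 + (143−126.39)²/126.39 + (65−80.85)²/80.85
   = 0.0047 + 2.1829 + 3.1073
The largest term is for 2: 3.107.

2, 3.107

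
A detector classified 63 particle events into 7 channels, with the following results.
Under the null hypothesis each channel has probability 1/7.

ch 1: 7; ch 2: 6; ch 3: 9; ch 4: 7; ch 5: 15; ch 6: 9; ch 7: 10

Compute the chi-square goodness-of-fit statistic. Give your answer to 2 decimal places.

Expected count for each of the 7 categories: 63/7 = 9.
χ² = (7−9)²/9 + (6−9)²/9 + (9−9)²/9 + (7−9)²/9 + (15−9)²/9 + (9−9)²/9 + (10−9)²/9
   = 0.444 + 1.000 + 0.000 + 0.444 + 4.000 + 0.000 + 0.111
Sum = 6.00

6.00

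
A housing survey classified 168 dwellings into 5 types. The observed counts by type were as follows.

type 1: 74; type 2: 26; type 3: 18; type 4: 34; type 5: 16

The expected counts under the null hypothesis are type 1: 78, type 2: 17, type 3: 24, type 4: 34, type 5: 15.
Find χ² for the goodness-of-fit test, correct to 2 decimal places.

cat         O        E   (O−E)²/E
type 1     74       78      0.205
type 2     26       17      4.765
type 3     18       24      1.500
type 4     34       34      0.000
type 5     16       15      0.067
Sum = 6.54

6.54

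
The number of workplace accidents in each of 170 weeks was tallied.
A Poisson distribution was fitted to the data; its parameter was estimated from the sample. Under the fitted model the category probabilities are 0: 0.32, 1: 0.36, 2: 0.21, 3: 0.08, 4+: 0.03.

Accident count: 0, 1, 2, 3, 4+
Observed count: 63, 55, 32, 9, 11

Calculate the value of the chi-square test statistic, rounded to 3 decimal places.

Expected counts E_i = n·p_i: 170×0.32 = 54.4, 170×0.36 = 61.2, 170×0.21 = 35.7, 170×0.08 = 13.6, 170×0.03 = 5.1.
cat         O        E   (O−E)²/E
0          63     54.4     1.3596
1          55     61.2     0.6281
2          32     35.7     0.3835
3           9     13.6     1.5559
4+         11      5.1     6.8255
Sum = 10.753

10.753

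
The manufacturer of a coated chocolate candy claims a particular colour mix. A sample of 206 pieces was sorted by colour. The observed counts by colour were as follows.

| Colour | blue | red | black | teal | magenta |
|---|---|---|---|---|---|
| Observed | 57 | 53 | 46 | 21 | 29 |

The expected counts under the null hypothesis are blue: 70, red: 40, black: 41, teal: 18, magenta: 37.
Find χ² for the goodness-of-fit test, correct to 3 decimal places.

blue: (57 − 70)²/70 = 169/70 = 2.4143
red: (53 − 40)²/40 = 169/40 = 4.2250
black: (46 − 41)²/41 = 25/41 = 0.6098
teal: (21 − 18)²/18 = 9/18 = 0.5000
magenta: (29 − 37)²/37 = 64/37 = 1.7297
Sum = 9.479

9.479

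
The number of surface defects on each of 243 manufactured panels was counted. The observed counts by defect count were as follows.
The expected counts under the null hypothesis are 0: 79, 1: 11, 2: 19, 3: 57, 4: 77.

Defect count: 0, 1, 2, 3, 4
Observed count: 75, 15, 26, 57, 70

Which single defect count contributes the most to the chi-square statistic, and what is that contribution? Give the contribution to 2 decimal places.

2, 2.58

0: (75 − 79)²/79 = 16/79 = 0.203
1: (15 − 11)²/11 = 16/11 = 1.455
2: (26 − 19)²/19 = 49/19 = 2.579
3: (57 − 57)²/57 = 0/57 = 0.000
4: (70 − 77)²/77 = 49/77 = 0.636
The largest term is for 2: 2.58.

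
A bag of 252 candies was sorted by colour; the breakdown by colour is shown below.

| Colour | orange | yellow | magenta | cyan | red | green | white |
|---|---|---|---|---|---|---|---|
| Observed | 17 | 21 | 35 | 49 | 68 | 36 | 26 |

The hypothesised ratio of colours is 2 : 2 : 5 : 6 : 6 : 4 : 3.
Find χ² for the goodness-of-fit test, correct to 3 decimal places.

Ratio total = 28. Expected counts: 252×2/28 = 18, 252×2/28 = 18, 252×5/28 = 45, 252×6/28 = 54, 252×6/28 = 54, 252×4/28 = 36, 252×3/28 = 27.
cat          O        E   (O−E)²/E
orange      17       18     0.0556
yellow      21       18     0.5000
magenta     35       45     2.2222
cyan        49       54     0.4630
red         68       54     3.6296
green       36       36     0.0000
white       26       27     0.0370
Sum = 6.907

6.907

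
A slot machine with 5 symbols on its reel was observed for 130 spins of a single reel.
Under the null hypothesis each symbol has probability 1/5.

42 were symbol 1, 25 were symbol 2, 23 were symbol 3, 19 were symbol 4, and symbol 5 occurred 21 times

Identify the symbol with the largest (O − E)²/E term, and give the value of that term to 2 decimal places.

Expected count for each of the 5 categories: 130/5 = 26.
cat           O        E   (O−E)²/E
symbol 1     42       26      9.846
symbol 2     25       26      0.038
symbol 3     23       26      0.346
symbol 4     19       26      1.885
symbol 5     21       26      0.962
The largest term is for symbol 1: 9.85.

symbol 1, 9.85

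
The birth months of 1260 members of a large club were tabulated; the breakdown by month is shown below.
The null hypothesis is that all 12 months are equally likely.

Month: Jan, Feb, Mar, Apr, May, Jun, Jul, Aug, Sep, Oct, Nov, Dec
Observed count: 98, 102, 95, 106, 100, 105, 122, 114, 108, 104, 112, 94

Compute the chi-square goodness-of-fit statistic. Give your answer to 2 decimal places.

6.99

Expected count for each of the 12 categories: 1260/12 = 105.
Jan: (98 − 105)²/105 = 49/105 = 0.467
Feb: (102 − 105)²/105 = 9/105 = 0.086
Mar: (95 − 105)²/105 = 100/105 = 0.952
Apr: (106 − 105)²/105 = 1/105 = 0.010
May: (100 − 105)²/105 = 25/105 = 0.238
Jun: (105 − 105)²/105 = 0/105 = 0.000
Jul: (122 − 105)²/105 = 289/105 = 2.752
Aug: (114 − 105)²/105 = 81/105 = 0.771
Sep: (108 − 105)²/105 = 9/105 = 0.086
Oct: (104 − 105)²/105 = 1/105 = 0.010
Nov: (112 − 105)²/105 = 49/105 = 0.467
Dec: (94 − 105)²/105 = 121/105 = 1.152
Sum = 6.99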